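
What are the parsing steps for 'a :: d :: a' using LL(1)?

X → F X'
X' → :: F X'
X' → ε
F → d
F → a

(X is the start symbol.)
LL(1) parsing maintains a stack (initially the start symbol over $) and the input. At each step: if the stack top is a terminal, match it against the current input token; if it is a non-terminal N, replace it with the RHS of M[N, lookahead] (the unique production whose predict set contains the lookahead).

Stack is shown with the top on the left.

Stack      Input          Action
--------------------------------
X $        a :: d :: a $  output X → F X'
F X' $     a :: d :: a $  output F → a
a X' $     a :: d :: a $  match 'a'
X' $       :: d :: a $    output X' → :: F X'
:: F X' $  :: d :: a $    match '::'
F X' $     d :: a $       output F → d
d X' $     d :: a $       match 'd'
X' $       :: a $         output X' → :: F X'
:: F X' $  :: a $         match '::'
F X' $     a $            output F → a
a X' $     a $            match 'a'
X' $       $              output X' → ε
$          $              accept

The string is accepted.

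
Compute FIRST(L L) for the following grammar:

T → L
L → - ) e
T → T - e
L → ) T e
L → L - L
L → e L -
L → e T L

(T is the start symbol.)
FIRST sets of the non-terminals involved (from the grammar, by fixed-point iteration):
  FIRST(L) = { ')', '-', 'e' }

To compute FIRST(L L), process the symbols left to right:
Symbol L is a non-terminal. Add FIRST(L) \ {ε} = { ')', '-', 'e' }
L is not nullable (ε ∉ FIRST(L)), so stop here.
FIRST(L L) = { ')', '-', 'e' }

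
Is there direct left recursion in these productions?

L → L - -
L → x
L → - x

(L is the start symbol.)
L → L - -: LEFT RECURSIVE (starts with L)
L → x: starts with x
L → - x: starts with '-'

The grammar has direct left recursion on: L.

Answer: Yes, L is left-recursive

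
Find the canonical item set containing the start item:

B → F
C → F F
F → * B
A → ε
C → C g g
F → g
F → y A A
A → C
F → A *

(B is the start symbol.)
First, augment the grammar with B' → B
I₀ = CLOSURE({ [B' → . B] }):
  [B' → . B] has the dot before B: add [B → . F]
  [B → . F] has the dot before F: add [F → . * B], [F → . g], [F → . y A A], [F → . A *]
  [F → . A *] has the dot before A: add [A → .], [A → . C]
  [A → . C] has the dot before C: add [C → . F F], [C → . C g g]
No further items can be added.

I₀ = { [A → . C], [A → .], [B → . F], [B' → . B], [C → . C g g], [C → . F F], [F → . * B], [F → . A *], [F → . g], [F → . y A A] }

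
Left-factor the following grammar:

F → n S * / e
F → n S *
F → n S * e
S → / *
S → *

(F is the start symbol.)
F → n S * F'
F' → / e
F' → ε
F' → e
S → / *
S → *

Left-factoring transforms A → αβ₁ | αβ₂ into A → αA' and A' → β₁ | β₂
(α is the longest common prefix among the alternatives). Repeat until
no nonterminal has two alternatives with a common prefix.

Round 1: F has alternatives sharing prefix 'n S *'. Introduce F': F → n S * F'
  Add: F' → / e
  Add: F' → ε
  Add: F' → e

No remaining common prefixes — done.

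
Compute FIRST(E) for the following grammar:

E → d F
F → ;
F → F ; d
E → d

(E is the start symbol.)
From E → d F:
  - d is a terminal: add 'd' and stop
From E → d:
  - d is a terminal: add 'd' and stop

Collecting: FIRST(E) = { 'd' }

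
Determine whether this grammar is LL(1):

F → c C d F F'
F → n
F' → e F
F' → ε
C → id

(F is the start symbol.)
A grammar is LL(1) if for each non-terminal N with multiple productions, the predict sets of those productions are pairwise disjoint, where PREDICT(N → α) = (FIRST(α) \ {ε}) ∪ (FOLLOW(N) if α ⇒* ε).

Relevant sets:
  FOLLOW(F') = { $, 'e' }

For F:
  PREDICT(F → c C d F F') = { 'c' }
  PREDICT(F → n) = { 'n' }
For F':
  PREDICT(F' → e F) = { 'e' }
  PREDICT(F' → ε) = { $, 'e' }
C has a single production, so nothing to check there.

Conflict found: Predict set conflict for F': { 'e' }
The grammar is NOT LL(1).

Answer: No. Predict set conflict for F': { 'e' }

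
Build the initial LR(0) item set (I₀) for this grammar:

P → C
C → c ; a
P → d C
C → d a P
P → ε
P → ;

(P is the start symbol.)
{ [C → . c ; a], [C → . d a P], [P → . ;], [P → . C], [P → . d C], [P → .], [P' → . P] }

First, augment the grammar with P' → P
I₀ = CLOSURE({ [P' → . P] }):
  [P' → . P] has the dot before P: add [P → . C], [P → . d C], [P → .], [P → . ;]
  [P → . C] has the dot before C: add [C → . c ; a], [C → . d a P]
No further items can be added.

I₀ = { [C → . c ; a], [C → . d a P], [P → . ;], [P → . C], [P → . d C], [P → .], [P' → . P] }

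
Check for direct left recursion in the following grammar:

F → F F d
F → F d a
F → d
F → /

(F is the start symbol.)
F → F F d: LEFT RECURSIVE (starts with F)
F → F d a: LEFT RECURSIVE (starts with F)
F → d: starts with d
F → /: starts with '/'

The grammar has direct left recursion on: F.

Answer: Yes, F is left-recursive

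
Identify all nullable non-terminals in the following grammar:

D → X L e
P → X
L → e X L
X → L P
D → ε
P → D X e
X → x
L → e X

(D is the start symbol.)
ε-productions: D → ε
So D is immediately nullable.
No further non-terminal can be added: every production for the remaining non-terminals contains a terminal or a non-nullable non-terminal.
Nullable = { 'D' }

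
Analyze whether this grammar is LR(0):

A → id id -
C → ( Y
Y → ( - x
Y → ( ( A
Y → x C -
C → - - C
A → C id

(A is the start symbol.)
Yes, the grammar is LR(0)

Augment with A' → A and build the canonical LR(0) collection (I0 = CLOSURE({[A' → . A]}), then GOTO on every symbol after a dot until no new states appear). It has 20 states:
  I0: { [A → . C id], [A → . id id -], [A' → . A], [C → . ( Y], [C → . - - C] }  — shift
  I1: { [C → ( . Y], [Y → . ( ( A], [Y → . ( - x], [Y → . x C -] }  — shift
  I2: { [C → - . - C] }  — shift
  I3: { [A' → A .] }  — accept
  I4: { [A → C . id] }  — shift
  I5: { [A → id . id -] }  — shift
  I6: { [A → id id . -] }  — shift
  I7: { [A → id id - .] }  — reduce
  I8: { [A → C id .] }  — reduce
  I9: { [C → - - . C], [C → . ( Y], [C → . - - C] }  — shift
  I10: { [C → - - C .] }  — reduce
  I11: { [Y → ( . ( A], [Y → ( . - x] }  — shift
  I12: { [C → ( Y .] }  — reduce
  I13: { [C → . ( Y], [C → . - - C], [Y → x . C -] }  — shift
  I14: { [Y → x C . -] }  — shift
  I15: { [Y → x C - .] }  — reduce
  I16: { [A → . C id], [A → . id id -], [C → . ( Y], [C → . - - C], [Y → ( ( . A] }  — shift
  I17: { [Y → ( - . x] }  — shift
  I18: { [Y → ( - x .] }  — reduce
  I19: { [Y → ( ( A .] }  — reduce

Every state is either a pure shift/goto state or contains exactly one complete item and nothing to shift — no conflicts. The grammar is LR(0).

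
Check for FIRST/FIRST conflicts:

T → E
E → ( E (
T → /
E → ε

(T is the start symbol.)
A FIRST/FIRST conflict occurs when two productions N → α and N → β for the same non-terminal have FIRST(α) ∩ FIRST(β) ≠ ∅ (with ε ∈ FIRST of a nullable right-hand side, so two nullable alternatives also conflict).

FIRST sets of the non-terminals at (or reachable through a nullable prefix from) the front of some alternative:
  FIRST(E) = { '(', ε }

Productions for T:
  T → E: FIRST = { '(', ε }
  T → /: FIRST = { '/' }
Productions for E:
  E → ( E (: FIRST = { '(' }
  E → ε: FIRST = { ε }

All alternatives of each non-terminal have pairwise disjoint FIRST sets.

Answer: No FIRST/FIRST conflicts.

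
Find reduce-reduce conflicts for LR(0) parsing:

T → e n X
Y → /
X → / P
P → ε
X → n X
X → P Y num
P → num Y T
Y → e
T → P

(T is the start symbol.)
A reduce-reduce conflict occurs when an LR(0) state has two complete items [A → α .] and [B → β .] — both call for a reduction, and with no lookahead the parser cannot choose between them.

Augment with T' → T and build the canonical LR(0) collection (I0 = CLOSURE({[T' → . T]}), then GOTO on every symbol after a dot until no new states appear). It has 18 states:
  I0: { [P → . num Y T], [P → .], [T → . P], [T → . e n X], [T' → . T] }  — shift, reduce
  I1: { [T → P .] }  — reduce
  I2: { [T' → T .] }  — accept
  I3: { [T → e . n X] }  — shift
  I4: { [P → num . Y T], [Y → . /], [Y → . e] }  — shift
  I5: { [Y → / .] }  — reduce
  I6: { [P → . num Y T], [P → .], [P → num Y . T], [T → . P], [T → . e n X] }  — shift, reduce
  I7: { [Y → e .] }  — reduce
  I8: { [P → num Y T .] }  — reduce
  I9: { [P → . num Y T], [P → .], [T → e n . X], [X → . / P], [X → . P Y num], [X → . n X] }  — shift, reduce
  I10: { [P → . num Y T], [P → .], [X → / . P] }  — shift, reduce
  I11: { [X → P . Y num], [Y → . /], [Y → . e] }  — shift
  I12: { [T → e n X .] }  — reduce
  I13: { [P → . num Y T], [P → .], [X → . / P], [X → . P Y num], [X → . n X], [X → n . X] }  — shift, reduce
  I14: { [X → n X .] }  — reduce
  I15: { [X → P Y . num] }  — shift
  I16: { [X → P Y num .] }  — reduce
  I17: { [X → / P .] }  — reduce

No state contains more than one complete item.

Answer: No reduce-reduce conflicts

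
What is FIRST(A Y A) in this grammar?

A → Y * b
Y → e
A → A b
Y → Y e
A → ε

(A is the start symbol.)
FIRST sets of the non-terminals involved (from the grammar, by fixed-point iteration):
  FIRST(A) = { 'b', 'e', ε }
  FIRST(Y) = { 'e' }

To compute FIRST(A Y A), process the symbols left to right:
Symbol A is a non-terminal. Add FIRST(A) \ {ε} = { 'b', 'e' }
A is nullable (ε ∈ FIRST(A)), continue to the next symbol.
Symbol Y is a non-terminal. Add FIRST(Y) \ {ε} = { 'e' }
Y is not nullable (ε ∉ FIRST(Y)), so stop here.
FIRST(A Y A) = { 'b', 'e' }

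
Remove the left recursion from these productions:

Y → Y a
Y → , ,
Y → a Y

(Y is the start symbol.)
Y is directly left-recursive. The standard transformation for
  A → A α₁ | ... | A α_m | β₁ | ... | β_n
is
  A  → β₁ A' | ... | β_n A'
  A' → α₁ A' | ... | α_m A' | ε

Y → , , becomes Y → , , Y'
Y → a Y becomes Y → a Y Y'
Y → Y a becomes Y' → a Y'
Add Y' → ε

Resulting grammar:
Y → , , Y'
Y → a Y Y'
Y' → a Y'
Y' → ε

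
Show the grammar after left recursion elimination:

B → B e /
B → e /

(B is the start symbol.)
B → e / B'
B' → e / B'
B' → ε

B is directly left-recursive. The standard transformation for
  A → A α₁ | ... | A α_m | β₁ | ... | β_n
is
  A  → β₁ A' | ... | β_n A'
  A' → α₁ A' | ... | α_m A' | ε

B → e / becomes B → e / B'
B → B e / becomes B' → e / B'
Add B' → ε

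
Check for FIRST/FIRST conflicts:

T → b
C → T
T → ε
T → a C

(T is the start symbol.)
No FIRST/FIRST conflicts.

A FIRST/FIRST conflict occurs when two productions N → α and N → β for the same non-terminal have FIRST(α) ∩ FIRST(β) ≠ ∅ (with ε ∈ FIRST of a nullable right-hand side, so two nullable alternatives also conflict).

Productions for T:
  T → b: FIRST = { 'b' }
  T → ε: FIRST = { ε }
  T → a C: FIRST = { 'a' }
C has only one production, so no FIRST/FIRST conflict is possible there.

All alternatives of each non-terminal have pairwise disjoint FIRST sets.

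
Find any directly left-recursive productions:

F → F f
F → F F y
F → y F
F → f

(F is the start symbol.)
Yes, F is left-recursive

Direct left recursion occurs when N → N α for some non-terminal N (the right-hand side begins with the left-hand side itself).

F → F f: LEFT RECURSIVE (starts with F)
F → F F y: LEFT RECURSIVE (starts with F)
F → y F: starts with y
F → f: starts with f

The grammar has direct left recursion on: F.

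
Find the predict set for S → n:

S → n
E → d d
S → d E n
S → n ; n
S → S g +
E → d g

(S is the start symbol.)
{ 'n' }

PREDICT(S → n) = (FIRST(RHS) \ {ε}) ∪ (FOLLOW(S) if ε ∈ FIRST(RHS), i.e. RHS ⇒* ε)
FIRST(n) = { 'n' }
ε ∉ FIRST(n), so FOLLOW(S) is not added.
PREDICT(S → n) = { 'n' }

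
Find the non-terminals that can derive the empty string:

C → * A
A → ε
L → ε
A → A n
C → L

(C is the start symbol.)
A non-terminal is nullable if it can derive ε (the empty string): either it has an ε-production, or it has a production whose right-hand side consists entirely of nullable non-terminals.

ε-productions: A → ε, L → ε
So A, L are immediately nullable.
C → L: every symbol on the right is nullable, so C is nullable too.
Every non-terminal is now nullable.
Nullable = { 'A', 'C', 'L' }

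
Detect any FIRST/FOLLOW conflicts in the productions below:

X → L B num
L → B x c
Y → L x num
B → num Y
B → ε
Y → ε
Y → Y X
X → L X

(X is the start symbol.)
A FIRST/FOLLOW conflict occurs when a non-terminal N has a nullable alternative N → β (β ⇒* ε) and another alternative N → α with FIRST(α) ∩ FOLLOW(N) ≠ ∅: on such a lookahead the parser cannot decide between expanding α and letting N vanish via β.

Nullable non-terminals: B, Y.
FIRST sets used below: FIRST(L) = { 'num', 'x' }, FIRST(Y) = { 'num', 'x', ε }, FIRST(X) = { 'num', 'x' }

B: nullable alternative(s) B → ε; FOLLOW(B) = { 'num', 'x' }
  B → num Y: FIRST \ {ε} = { 'num' } — overlaps FOLLOW(B) on { 'num' }: CONFLICT
  B → ε: FIRST \ {ε} = { } — this is the only nullable alternative, skip

Y: nullable alternative(s) Y → ε; FOLLOW(Y) = { 'num', 'x' }
  Y → L x num: FIRST \ {ε} = { 'num', 'x' } — overlaps FOLLOW(Y) on { 'num', 'x' }: CONFLICT
  Y → ε: FIRST \ {ε} = { } — this is the only nullable alternative, skip
  Y → Y X: FIRST \ {ε} = { 'num', 'x' } — overlaps FOLLOW(Y) on { 'num', 'x' }: CONFLICT

L, X have no nullable alternative, so no FIRST/FOLLOW check is needed there.

So the grammar has 3 FIRST/FOLLOW conflicts (marked CONFLICT above).

Answer: Yes. Y → L x num with FOLLOW(Y) on { 'num', 'x' }; Y → Y X with FOLLOW(Y) on { 'num', 'x' }; B → num Y with FOLLOW(B) on { 'num' }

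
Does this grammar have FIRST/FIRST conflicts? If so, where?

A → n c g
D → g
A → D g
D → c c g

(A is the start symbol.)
A FIRST/FIRST conflict occurs when two productions N → α and N → β for the same non-terminal have FIRST(α) ∩ FIRST(β) ≠ ∅ (with ε ∈ FIRST of a nullable right-hand side, so two nullable alternatives also conflict).

FIRST sets of the non-terminals at (or reachable through a nullable prefix from) the front of some alternative:
  FIRST(D) = { 'c', 'g' }

Productions for A:
  A → n c g: FIRST = { 'n' }
  A → D g: FIRST = { 'c', 'g' }
Productions for D:
  D → g: FIRST = { 'g' }
  D → c c g: FIRST = { 'c' }

All alternatives of each non-terminal have pairwise disjoint FIRST sets.

Answer: No FIRST/FIRST conflicts.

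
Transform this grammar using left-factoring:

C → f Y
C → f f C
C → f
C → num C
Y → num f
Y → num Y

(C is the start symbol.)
Left-factoring transforms A → αβ₁ | αβ₂ into A → αA' and A' → β₁ | β₂
(α is the longest common prefix among the alternatives). Repeat until
no nonterminal has two alternatives with a common prefix.

Round 1: C has alternatives sharing prefix 'f'. Introduce C': C → f C'
  Add: C' → Y
  Add: C' → f C
  Add: C' → ε

Round 2: Y has alternatives sharing prefix 'num'. Introduce Y': Y → num Y'
  Add: Y' → f
  Add: Y' → Y

No remaining common prefixes — done.

Resulting grammar:
C → f C'
C' → Y
C' → f C
C' → ε
C → num C
Y → num Y'
Y' → f
Y' → Y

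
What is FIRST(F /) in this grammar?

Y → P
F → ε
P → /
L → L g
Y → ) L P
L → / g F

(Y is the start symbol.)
{ '/' }

FIRST sets of the non-terminals involved (from the grammar, by fixed-point iteration):
  FIRST(F) = { ε }

To compute FIRST(F /), process the symbols left to right:
Symbol F is a non-terminal. Add FIRST(F) \ {ε} = { }
F is nullable (ε ∈ FIRST(F)), continue to the next symbol.
Symbol / is a terminal. Add '/' and stop.
FIRST(F /) = { '/' }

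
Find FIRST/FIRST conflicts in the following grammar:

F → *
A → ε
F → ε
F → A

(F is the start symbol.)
Yes. F → ε / F → A on { ε }

FIRST sets of the non-terminals at (or reachable through a nullable prefix from) the front of some alternative:
  FIRST(A) = { ε }

Productions for F:
  F → *: FIRST = { '*' }
  F → ε: FIRST = { ε }
  F → A: FIRST = { ε }
A has only one production, so no FIRST/FIRST conflict is possible there.

Conflict for F: F → ε and F → A
  Overlap: { ε }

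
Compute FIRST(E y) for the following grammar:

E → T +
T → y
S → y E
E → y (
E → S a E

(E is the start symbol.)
FIRST sets of the non-terminals involved (from the grammar, by fixed-point iteration):
  FIRST(E) = { 'y' }

To compute FIRST(E y), process the symbols left to right:
Symbol E is a non-terminal. Add FIRST(E) \ {ε} = { 'y' }
E is not nullable (ε ∉ FIRST(E)), so stop here.
FIRST(E y) = { 'y' }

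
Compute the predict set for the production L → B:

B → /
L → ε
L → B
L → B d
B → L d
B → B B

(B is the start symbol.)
{ '/', 'd' }

PREDICT(L → B) = (FIRST(RHS) \ {ε}) ∪ (FOLLOW(L) if ε ∈ FIRST(RHS), i.e. RHS ⇒* ε)
FIRST(B) = { '/', 'd' }
FIRST(B) = { '/', 'd' }
ε ∉ FIRST(B), so FOLLOW(L) is not added.
PREDICT(L → B) = { '/', 'd' }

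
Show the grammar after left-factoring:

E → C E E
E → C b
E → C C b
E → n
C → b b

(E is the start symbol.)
Left-factoring transforms A → αβ₁ | αβ₂ into A → αA' and A' → β₁ | β₂
(α is the longest common prefix among the alternatives). Repeat until
no nonterminal has two alternatives with a common prefix.

Round 1: E has alternatives sharing prefix 'C'. Introduce E': E → C E'
  Add: E' → E E
  Add: E' → b
  Add: E' → C b

No remaining common prefixes — done.

Resulting grammar:
E → C E'
E' → E E
E' → b
E' → C b
E → n
C → b b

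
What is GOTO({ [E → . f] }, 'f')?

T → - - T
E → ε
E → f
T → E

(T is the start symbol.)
{ [E → f .] }

GOTO(I, 'f') = CLOSURE({ [A → αX.β] : [A → α.Xβ] ∈ I, X = 'f' })

Items with dot before 'f', with the dot advanced:
  [E → . f] → [E → f .]
Closure adds nothing (no advanced item has the dot before a non-terminal).

GOTO = { [E → f .] }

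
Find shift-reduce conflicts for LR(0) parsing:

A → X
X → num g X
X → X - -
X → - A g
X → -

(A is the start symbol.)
A shift-reduce conflict occurs when an LR(0) state has both:
  - a complete (reduce) item [A → α .] (dot at the end), and
  - a shift item [B → β . c γ] (dot before a terminal).

Augment with A' → A and build the canonical LR(0) collection (I0 = CLOSURE({[A' → . A]}), then GOTO on every symbol after a dot until no new states appear). It has 11 states:
  I0: { [A → . X], [A' → . A], [X → . - A g], [X → . -], [X → . X - -], [X → . num g X] }  — shift
  I1: { [A → . X], [X → - . A g], [X → - .], [X → . - A g], [X → . -], [X → . X - -], [X → . num g X] }  — shift, reduce
  I2: { [A' → A .] }  — accept
  I3: { [A → X .], [X → X . - -] }  — shift, reduce
  I4: { [X → num . g X] }  — shift
  I5: { [X → . - A g], [X → . -], [X → . X - -], [X → . num g X], [X → num g . X] }  — shift
  I6: { [X → X . - -], [X → num g X .] }  — shift, reduce
  I7: { [X → X - . -] }  — shift
  I8: { [X → X - - .] }  — reduce
  I9: { [X → - A . g] }  — shift
  I10: { [X → - A g .] }  — reduce

I1 contains reduce item [X → - .] and shift items [X → . -], [X → . - A g], [X → . num g X] — shift-reduce conflict.
I3 contains reduce item [A → X .] and shift item [X → X . - -] — shift-reduce conflict.
I6 contains reduce item [X → num g X .] and shift item [X → X . - -] — shift-reduce conflict.

Answer: Yes — I1: [X → - .] vs [X → . -]; I3: [A → X .] vs [X → X . - -]; I6: [X → num g X .] vs [X → X . - -]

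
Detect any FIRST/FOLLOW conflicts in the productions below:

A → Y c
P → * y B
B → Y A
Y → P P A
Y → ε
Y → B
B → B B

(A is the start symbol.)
A FIRST/FOLLOW conflict occurs when a non-terminal N has a nullable alternative N → β (β ⇒* ε) and another alternative N → α with FIRST(α) ∩ FOLLOW(N) ≠ ∅: on such a lookahead the parser cannot decide between expanding α and letting N vanish via β.

Nullable non-terminals: Y.
FIRST sets used below: FIRST(P) = { '*' }, FIRST(B) = { '*', 'c' }

Y: nullable alternative(s) Y → ε; FOLLOW(Y) = { '*', 'c' }
  Y → P P A: FIRST \ {ε} = { '*' } — overlaps FOLLOW(Y) on { '*' }: CONFLICT
  Y → ε: FIRST \ {ε} = { } — this is the only nullable alternative, skip
  Y → B: FIRST \ {ε} = { '*', 'c' } — overlaps FOLLOW(Y) on { '*', 'c' }: CONFLICT

A, B, P have no nullable alternative, so no FIRST/FOLLOW check is needed there.

So the grammar has 2 FIRST/FOLLOW conflicts (marked CONFLICT above).

Answer: Yes. Y → P P A with FOLLOW(Y) on { '*' }; Y → B with FOLLOW(Y) on { '*', 'c' }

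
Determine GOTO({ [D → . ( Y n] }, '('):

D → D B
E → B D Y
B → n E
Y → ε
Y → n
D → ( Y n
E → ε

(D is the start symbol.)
{ [D → ( . Y n], [Y → . n], [Y → .] }

GOTO(I, '(') = CLOSURE({ [A → αX.β] : [A → α.Xβ] ∈ I, X = '(' })

Items with dot before '(', with the dot advanced:
  [D → . ( Y n] → [D → ( . Y n]
Closure of the advanced items:
  [D → ( . Y n] has the dot before Y: add [Y → .], [Y → . n]

GOTO = { [D → ( . Y n], [Y → . n], [Y → .] }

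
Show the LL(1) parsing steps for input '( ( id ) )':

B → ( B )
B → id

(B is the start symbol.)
LL(1) parsing maintains a stack (initially the start symbol over $) and the input. At each step: if the stack top is a terminal, match it against the current input token; if it is a non-terminal N, replace it with the RHS of M[N, lookahead] (the unique production whose predict set contains the lookahead).

Stack is shown with the top on the left.

Stack      Input         Action
-------------------------------
B $        ( ( id ) ) $  output B → ( B )
( B ) $    ( ( id ) ) $  match '('
B ) $      ( id ) ) $    output B → ( B )
( B ) ) $  ( id ) ) $    match '('
B ) ) $    id ) ) $      output B → id
id ) ) $   id ) ) $      match 'id'
) ) $      ) ) $         match ')'
) $        ) $           match ')'
$          $             accept

The string is accepted.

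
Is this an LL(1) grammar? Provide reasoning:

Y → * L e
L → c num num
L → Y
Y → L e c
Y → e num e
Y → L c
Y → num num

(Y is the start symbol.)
No. Predict set conflict for Y: { '*' }

A grammar is LL(1) if for each non-terminal N with multiple productions, the predict sets of those productions are pairwise disjoint, where PREDICT(N → α) = (FIRST(α) \ {ε}) ∪ (FOLLOW(N) if α ⇒* ε).

Relevant sets:
  FIRST(L) = { '*', 'c', 'e', 'num' }
  FIRST(Y) = { '*', 'c', 'e', 'num' }

For Y:
  PREDICT(Y → '*' L e) = { '*' }
  PREDICT(Y → L e c) = { '*', 'c', 'e', 'num' }
  PREDICT(Y → e num e) = { 'e' }
  PREDICT(Y → L c) = { '*', 'c', 'e', 'num' }
  PREDICT(Y → num num) = { 'num' }
For L:
  PREDICT(L → c num num) = { 'c' }
  PREDICT(L → Y) = { '*', 'c', 'e', 'num' }

Conflict found: Predict set conflict for Y: { '*' }
The grammar is NOT LL(1).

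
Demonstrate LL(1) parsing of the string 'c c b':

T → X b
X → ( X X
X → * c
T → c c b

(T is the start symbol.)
Stack is shown with the top on the left.

Stack    Input    Action
------------------------
T $      c c b $  output T → c c b
c c b $  c c b $  match 'c'
c b $    c b $    match 'c'
b $      b $      match 'b'
$        $        accept

The string is accepted.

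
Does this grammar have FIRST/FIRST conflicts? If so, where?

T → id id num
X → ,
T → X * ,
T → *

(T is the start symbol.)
A FIRST/FIRST conflict occurs when two productions N → α and N → β for the same non-terminal have FIRST(α) ∩ FIRST(β) ≠ ∅ (with ε ∈ FIRST of a nullable right-hand side, so two nullable alternatives also conflict).

FIRST sets of the non-terminals at (or reachable through a nullable prefix from) the front of some alternative:
  FIRST(X) = { ',' }

Productions for T:
  T → id id num: FIRST = { 'id' }
  T → X * ,: FIRST = { ',' }
  T → *: FIRST = { '*' }
X has only one production, so no FIRST/FIRST conflict is possible there.

All alternatives of each non-terminal have pairwise disjoint FIRST sets.

Answer: No FIRST/FIRST conflicts.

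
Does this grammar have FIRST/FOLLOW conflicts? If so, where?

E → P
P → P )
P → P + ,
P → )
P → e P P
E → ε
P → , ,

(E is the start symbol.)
A FIRST/FOLLOW conflict occurs when a non-terminal N has a nullable alternative N → β (β ⇒* ε) and another alternative N → α with FIRST(α) ∩ FOLLOW(N) ≠ ∅: on such a lookahead the parser cannot decide between expanding α and letting N vanish via β.

Nullable non-terminals: E.
FIRST sets used below: FIRST(P) = { ')', ',', 'e' }

E: nullable alternative(s) E → ε; FOLLOW(E) = { $ }
  E → P: FIRST \ {ε} = { ')', ',', 'e' } — disjoint from FOLLOW(E)
  E → ε: FIRST \ {ε} = { } — this is the only nullable alternative, skip

P has no nullable alternative, so no FIRST/FOLLOW check is needed there.

No FIRST/FOLLOW conflicts found.

Answer: No FIRST/FOLLOW conflicts.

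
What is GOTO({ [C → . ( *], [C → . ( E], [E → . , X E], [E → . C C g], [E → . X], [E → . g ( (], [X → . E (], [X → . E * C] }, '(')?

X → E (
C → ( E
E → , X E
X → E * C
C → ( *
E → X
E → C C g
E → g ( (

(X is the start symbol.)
{ [C → ( . *], [C → ( . E], [C → . ( *], [C → . ( E], [E → . , X E], [E → . C C g], [E → . X], [E → . g ( (], [X → . E (], [X → . E * C] }

GOTO(I, '(') = CLOSURE({ [A → αX.β] : [A → α.Xβ] ∈ I, X = '(' })

Items with dot before '(', with the dot advanced:
  [C → . ( *] → [C → ( . *]
  [C → . ( E] → [C → ( . E]
Closure of the advanced items:
  [C → ( . E] has the dot before E: add [E → . , X E], [E → . X], [E → . C C g], [E → . g ( (]
  [E → . X] has the dot before X: add [X → . E (], [X → . E * C]
  [E → . C C g] has the dot before C: add [C → . ( E], [C → . ( *]

GOTO = { [C → ( . *], [C → ( . E], [C → . ( *], [C → . ( E], [E → . , X E], [E → . C C g], [E → . X], [E → . g ( (], [X → . E (], [X → . E * C] }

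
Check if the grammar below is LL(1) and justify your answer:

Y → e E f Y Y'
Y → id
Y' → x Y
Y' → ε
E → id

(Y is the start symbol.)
No. Predict set conflict for Y': { 'x' }

Relevant sets:
  FOLLOW(Y') = { $, 'x' }

For Y:
  PREDICT(Y → e E f Y Y') = { 'e' }
  PREDICT(Y → id) = { 'id' }
For Y':
  PREDICT(Y' → x Y) = { 'x' }
  PREDICT(Y' → ε) = { $, 'x' }
E has a single production, so nothing to check there.

Conflict found: Predict set conflict for Y': { 'x' }
The grammar is NOT LL(1).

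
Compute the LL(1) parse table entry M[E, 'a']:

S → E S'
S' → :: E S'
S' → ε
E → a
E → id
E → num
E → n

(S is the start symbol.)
To find M[E, 'a'], we find productions for E where 'a' is in the predict set (PREDICT(N → α) = (FIRST(α) \ {ε}) ∪ (FOLLOW(N) if α ⇒* ε)).

E → a: PREDICT = { 'a' }
  'a' is in predict set, so this production goes in M[E, 'a']
E → id: PREDICT = { 'id' }
E → num: PREDICT = { 'num' }
E → n: PREDICT = { 'n' }

M[E, 'a'] = E → a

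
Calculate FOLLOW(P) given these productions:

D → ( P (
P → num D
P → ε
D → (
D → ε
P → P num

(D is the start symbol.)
To compute FOLLOW(P), find every occurrence of P on a right-hand side N → α P β: add FIRST(β) \ {ε}, and if β is empty or nullable also add FOLLOW(N). Iterate to a fixed point.

In D → ( P (: P is followed by '(', add FIRST('(') \ {ε} = { '(' }
In P → P num: P is followed by num, add FIRST(num) \ {ε} = { 'num' }

Taking the union: FOLLOW(P) = { '(', 'num' }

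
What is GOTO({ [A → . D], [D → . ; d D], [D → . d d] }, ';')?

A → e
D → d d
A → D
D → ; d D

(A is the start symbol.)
GOTO(I, ';') = CLOSURE({ [A → αX.β] : [A → α.Xβ] ∈ I, X = ';' })

Items with dot before ';', with the dot advanced:
  [D → . ; d D] → [D → ; . d D]
Closure adds nothing (no advanced item has the dot before a non-terminal).

GOTO = { [D → ; . d D] }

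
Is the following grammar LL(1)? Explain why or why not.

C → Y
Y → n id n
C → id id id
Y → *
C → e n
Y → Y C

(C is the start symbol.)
A grammar is LL(1) if for each non-terminal N with multiple productions, the predict sets of those productions are pairwise disjoint, where PREDICT(N → α) = (FIRST(α) \ {ε}) ∪ (FOLLOW(N) if α ⇒* ε).

Relevant sets:
  FIRST(Y) = { '*', 'n' }

For C:
  PREDICT(C → Y) = { '*', 'n' }
  PREDICT(C → id id id) = { 'id' }
  PREDICT(C → e n) = { 'e' }
For Y:
  PREDICT(Y → n id n) = { 'n' }
  PREDICT(Y → '*') = { '*' }
  PREDICT(Y → Y C) = { '*', 'n' }

Conflict found: Predict set conflict for Y: { 'n' }
The grammar is NOT LL(1).

Answer: No. Predict set conflict for Y: { 'n' }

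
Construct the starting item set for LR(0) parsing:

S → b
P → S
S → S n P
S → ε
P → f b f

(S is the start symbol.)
First, augment the grammar with S' → S
I₀ = CLOSURE({ [S' → . S] }):
  [S' → . S] has the dot before S: add [S → . b], [S → . S n P], [S → .]
No further items can be added.

I₀ = { [S → . S n P], [S → . b], [S → .], [S' → . S] }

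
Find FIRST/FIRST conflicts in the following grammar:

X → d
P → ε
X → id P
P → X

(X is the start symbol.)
No FIRST/FIRST conflicts.

A FIRST/FIRST conflict occurs when two productions N → α and N → β for the same non-terminal have FIRST(α) ∩ FIRST(β) ≠ ∅ (with ε ∈ FIRST of a nullable right-hand side, so two nullable alternatives also conflict).

FIRST sets of the non-terminals at (or reachable through a nullable prefix from) the front of some alternative:
  FIRST(X) = { 'd', 'id' }

Productions for X:
  X → d: FIRST = { 'd' }
  X → id P: FIRST = { 'id' }
Productions for P:
  P → ε: FIRST = { ε }
  P → X: FIRST = { 'd', 'id' }

All alternatives of each non-terminal have pairwise disjoint FIRST sets.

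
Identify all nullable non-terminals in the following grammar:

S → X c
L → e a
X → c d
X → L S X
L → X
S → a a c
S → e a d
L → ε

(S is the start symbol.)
A non-terminal is nullable if it can derive ε (the empty string): either it has an ε-production, or it has a production whose right-hand side consists entirely of nullable non-terminals.

ε-productions: L → ε
So L is immediately nullable.
No further non-terminal can be added: every production for the remaining non-terminals contains a terminal or a non-nullable non-terminal.
Nullable = { 'L' }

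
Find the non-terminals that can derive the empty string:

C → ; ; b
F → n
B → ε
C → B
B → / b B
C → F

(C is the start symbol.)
A non-terminal is nullable if it can derive ε (the empty string): either it has an ε-production, or it has a production whose right-hand side consists entirely of nullable non-terminals.

ε-productions: B → ε
So B is immediately nullable.
C → B: every symbol on the right is nullable, so C is nullable too.
No further non-terminal can be added: every production for the remaining non-terminals contains a terminal or a non-nullable non-terminal.
Nullable = { 'B', 'C' }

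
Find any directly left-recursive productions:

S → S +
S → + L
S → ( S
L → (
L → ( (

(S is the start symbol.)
Direct left recursion occurs when N → N α for some non-terminal N (the right-hand side begins with the left-hand side itself).

S → S +: LEFT RECURSIVE (starts with S)
S → + L: starts with '+'
S → ( S: starts with '('
L → (: starts with '('
L → ( (: starts with '('

The grammar has direct left recursion on: S.

Answer: Yes, S is left-recursive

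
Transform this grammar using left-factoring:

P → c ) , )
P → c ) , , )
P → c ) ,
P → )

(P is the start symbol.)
Left-factoring transforms A → αβ₁ | αβ₂ into A → αA' and A' → β₁ | β₂
(α is the longest common prefix among the alternatives). Repeat until
no nonterminal has two alternatives with a common prefix.

Round 1: P has alternatives sharing prefix 'c ) ,'. Introduce P': P → c ) , P'
  Add: P' → )
  Add: P' → , )
  Add: P' → ε

No remaining common prefixes — done.

Resulting grammar:
P → c ) , P'
P' → )
P' → , )
P' → ε
P → )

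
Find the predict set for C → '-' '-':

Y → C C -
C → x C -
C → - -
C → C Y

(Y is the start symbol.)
PREDICT(C → '-' '-') = (FIRST(RHS) \ {ε}) ∪ (FOLLOW(C) if ε ∈ FIRST(RHS), i.e. RHS ⇒* ε)
FIRST('-' '-') = { '-' }
ε ∉ FIRST('-' '-'), so FOLLOW(C) is not added.
PREDICT(C → '-' '-') = { '-' }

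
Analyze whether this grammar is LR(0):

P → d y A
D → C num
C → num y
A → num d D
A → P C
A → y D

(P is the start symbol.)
Yes, the grammar is LR(0)

A grammar is LR(0) if no state in the canonical LR(0) collection has:
  - both a shift item (dot before a terminal) and a complete item (shift-reduce conflict), or
  - two or more complete items (reduce-reduce conflict; the accept item [P' → P .] counts as a complete item here).

Augment with P' → P and build the canonical LR(0) collection (I0 = CLOSURE({[P' → . P]}), then GOTO on every symbol after a dot until no new states appear). It has 16 states:
  I0: { [P → . d y A], [P' → . P] }  — shift
  I1: { [P' → P .] }  — accept
  I2: { [P → d . y A] }  — shift
  I3: { [A → . P C], [A → . num d D], [A → . y D], [P → . d y A], [P → d y . A] }  — shift
  I4: { [P → d y A .] }  — reduce
  I5: { [A → P . C], [C → . num y] }  — shift
  I6: { [A → num . d D] }  — shift
  I7: { [A → y . D], [C → . num y], [D → . C num] }  — shift
  I8: { [D → C . num] }  — shift
  I9: { [A → y D .] }  — reduce
  I10: { [C → num . y] }  — shift
  I11: { [C → num y .] }  — reduce
  I12: { [D → C num .] }  — reduce
  I13: { [A → num d . D], [C → . num y], [D → . C num] }  — shift
  I14: { [A → num d D .] }  — reduce
  I15: { [A → P C .] }  — reduce

Every state is either a pure shift/goto state or contains exactly one complete item and nothing to shift — no conflicts. The grammar is LR(0).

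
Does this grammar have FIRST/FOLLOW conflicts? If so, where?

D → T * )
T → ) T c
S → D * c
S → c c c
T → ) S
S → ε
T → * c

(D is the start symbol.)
A FIRST/FOLLOW conflict occurs when a non-terminal N has a nullable alternative N → β (β ⇒* ε) and another alternative N → α with FIRST(α) ∩ FOLLOW(N) ≠ ∅: on such a lookahead the parser cannot decide between expanding α and letting N vanish via β.

Nullable non-terminals: S.
FIRST sets used below: FIRST(D) = { ')', '*' }

S: nullable alternative(s) S → ε; FOLLOW(S) = { '*', 'c' }
  S → D * c: FIRST \ {ε} = { ')', '*' } — overlaps FOLLOW(S) on { '*' }: CONFLICT
  S → c c c: FIRST \ {ε} = { 'c' } — overlaps FOLLOW(S) on { 'c' }: CONFLICT
  S → ε: FIRST \ {ε} = { } — this is the only nullable alternative, skip

D, T have no nullable alternative, so no FIRST/FOLLOW check is needed there.

So the grammar has 2 FIRST/FOLLOW conflicts (marked CONFLICT above).

Answer: Yes. S → D '*' c with FOLLOW(S) on { '*' }; S → c c c with FOLLOW(S) on { 'c' }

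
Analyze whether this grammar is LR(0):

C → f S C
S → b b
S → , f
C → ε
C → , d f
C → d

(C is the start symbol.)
A grammar is LR(0) if no state in the canonical LR(0) collection has:
  - both a shift item (dot before a terminal) and a complete item (shift-reduce conflict), or
  - two or more complete items (reduce-reduce conflict; the accept item [C' → C .] counts as a complete item here).

Augment with C' → C and build the canonical LR(0) collection (I0 = CLOSURE({[C' → . C]}), then GOTO on every symbol after a dot until no new states appear). It has 13 states:
  I0: { [C → . , d f], [C → . d], [C → . f S C], [C → .], [C' → . C] }  — shift, reduce
  I1: { [C → , . d f] }  — shift
  I2: { [C' → C .] }  — accept
  I3: { [C → d .] }  — reduce
  I4: { [C → f . S C], [S → . , f], [S → . b b] }  — shift
  I5: { [S → , . f] }  — shift
  I6: { [C → . , d f], [C → . d], [C → . f S C], [C → .], [C → f S . C] }  — shift, reduce
  I7: { [S → b . b] }  — shift
  I8: { [S → b b .] }  — reduce
  I9: { [C → f S C .] }  — reduce
  I10: { [S → , f .] }  — reduce
  I11: { [C → , d . f] }  — shift
  I12: { [C → , d f .] }  — reduce

Conflict in state I0:
  Shift-reduce conflict between [C → .] and [C → . , d f]
So the grammar is NOT LR(0).

Answer: No. Shift-reduce conflict between [C → .] and [C → . , d f]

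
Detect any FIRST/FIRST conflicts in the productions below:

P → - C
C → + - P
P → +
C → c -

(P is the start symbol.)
No FIRST/FIRST conflicts.

A FIRST/FIRST conflict occurs when two productions N → α and N → β for the same non-terminal have FIRST(α) ∩ FIRST(β) ≠ ∅ (with ε ∈ FIRST of a nullable right-hand side, so two nullable alternatives also conflict).

Productions for P:
  P → - C: FIRST = { '-' }
  P → +: FIRST = { '+' }
Productions for C:
  C → + - P: FIRST = { '+' }
  C → c -: FIRST = { 'c' }

All alternatives of each non-terminal have pairwise disjoint FIRST sets.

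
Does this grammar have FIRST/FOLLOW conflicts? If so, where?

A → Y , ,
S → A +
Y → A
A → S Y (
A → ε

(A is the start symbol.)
A FIRST/FOLLOW conflict occurs when a non-terminal N has a nullable alternative N → β (β ⇒* ε) and another alternative N → α with FIRST(α) ∩ FOLLOW(N) ≠ ∅: on such a lookahead the parser cannot decide between expanding α and letting N vanish via β.

Nullable non-terminals: A, Y.
FIRST sets used below: FIRST(Y) = { '+', ',', ε }, FIRST(S) = { '+', ',' }

A: nullable alternative(s) A → ε; FOLLOW(A) = { $, '(', '+', ',' }
  A → Y , ,: FIRST \ {ε} = { '+', ',' } — overlaps FOLLOW(A) on { '+', ',' }: CONFLICT
  A → S Y (: FIRST \ {ε} = { '+', ',' } — overlaps FOLLOW(A) on { '+', ',' }: CONFLICT
  A → ε: FIRST \ {ε} = { } — this is the only nullable alternative, skip
Y has a nullable alternative but only one production, so nothing to check.

S has no nullable alternative, so no FIRST/FOLLOW check is needed there.

So the grammar has 2 FIRST/FOLLOW conflicts (marked CONFLICT above).

Answer: Yes. A → Y ',' ',' with FOLLOW(A) on { '+', ',' }; A → S Y '(' with FOLLOW(A) on { '+', ',' }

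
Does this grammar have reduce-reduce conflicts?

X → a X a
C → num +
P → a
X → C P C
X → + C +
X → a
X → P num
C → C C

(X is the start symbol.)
A reduce-reduce conflict occurs when an LR(0) state has two complete items [A → α .] and [B → β .] — both call for a reduction, and with no lookahead the parser cannot choose between them.

Augment with X' → X and build the canonical LR(0) collection (I0 = CLOSURE({[X' → . X]}), then GOTO on every symbol after a dot until no new states appear). It has 17 states:
  I0: { [C → . C C], [C → . num +], [P → . a], [X → . + C +], [X → . C P C], [X → . P num], [X → . a X a], [X → . a], [X' → . X] }  — shift
  I1: { [C → . C C], [C → . num +], [X → + . C +] }  — shift
  I2: { [C → . C C], [C → . num +], [C → C . C], [P → . a], [X → C . P C] }  — shift
  I3: { [X → P . num] }  — shift
  I4: { [X' → X .] }  — accept
  I5: { [C → . C C], [C → . num +], [P → . a], [P → a .], [X → . + C +], [X → . C P C], [X → . P num], [X → . a X a], [X → . a], [X → a . X a], [X → a .] }  — shift, 2 reduces
  I6: { [C → num . +] }  — shift
  I7: { [C → num + .] }  — reduce
  I8: { [X → a X . a] }  — shift
  I9: { [X → a X a .] }  — reduce
  I10: { [X → P num .] }  — reduce
  I11: { [C → . C C], [C → . num +], [C → C . C], [C → C C .] }  — shift, reduce
  I12: { [C → . C C], [C → . num +], [X → C P . C] }  — shift
  I13: { [P → a .] }  — reduce
  I14: { [C → . C C], [C → . num +], [C → C . C], [X → C P C .] }  — shift, reduce
  I15: { [C → . C C], [C → . num +], [C → C . C], [X → + C . +] }  — shift
  I16: { [X → + C + .] }  — reduce

I5 contains complete items [P → a .], [X → a .] — reduce-reduce conflict.

Answer: Yes — I5: [P → a .] vs [X → a .]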